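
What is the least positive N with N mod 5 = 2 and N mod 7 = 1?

Since 7·3 ≡ 1 (mod 5), take x = 1 + 7·((2−1)·3 mod 5) = 1 + 7·3 = 22.
Check: 22 mod 5 = 2, 22 mod 7 = 1.

22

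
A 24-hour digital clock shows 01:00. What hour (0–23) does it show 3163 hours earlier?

3163 − 131·24 = 19, so 3163 ≡ 19 (mod 24).
(1 − 19) mod 24 = 6.

6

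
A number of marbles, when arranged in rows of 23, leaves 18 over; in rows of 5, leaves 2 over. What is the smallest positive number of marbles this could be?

Since 5·14 ≡ 1 (mod 23), take x = 2 + 5·((18−2)·14 mod 23) = 2 + 5·17 = 87.
Check: 87 mod 23 = 18, 87 mod 5 = 2.

87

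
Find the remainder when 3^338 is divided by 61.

Successive squares of 3 mod 61: 3^1≡3, 3^2≡9, 3^4≡20, 3^8≡34, 3^16≡58, 3^32≡9, 3^64≡20, 3^128≡34, 3^256≡58.
Since 338 = 2 + 16 + 64 + 256 in binary, 3^338 ≡ 9·58·20·58 ≡ 34 (mod 61).

34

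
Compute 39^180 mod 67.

Square-and-reduce mod 67: 39^1≡39, 39^2≡47, 39^4≡65, 39^8≡4, 39^16≡16, 39^32≡55, 39^64≡10, 39^128≡33.
180 = 4 + 16 + 32 + 128, so 39^180 ≡ 65·16·55·33 ≡ 9 (mod 67).

9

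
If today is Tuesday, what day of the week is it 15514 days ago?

15514 = 2216·7 + 2, so 15514 mod 7 = 2.
Tuesday − 2 days → Sunday.

Sunday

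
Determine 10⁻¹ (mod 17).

10·12 = 120 = 7·17 + 1, so 10⁻¹ ≡ 12 (mod 17).

12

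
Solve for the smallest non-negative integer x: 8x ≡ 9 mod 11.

The inverse of 8 mod 11 is 7 (since 8·7 = 56 ≡ 1).
Multiplying both sides by 7: x ≡ 7·9 = 63 ≡ 8 (mod 11).

8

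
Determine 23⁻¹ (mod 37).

29

23·29 = 667 = 18·37 + 1, so 23⁻¹ ≡ 29 (mod 37).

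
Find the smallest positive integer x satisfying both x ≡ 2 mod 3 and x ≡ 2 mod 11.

x ≡ 2 (mod 3) gives x ∈ {2}.
The first of these with x mod 11 = 2 is 2.

2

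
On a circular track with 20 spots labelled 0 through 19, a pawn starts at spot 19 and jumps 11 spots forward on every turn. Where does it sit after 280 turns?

19

280·11 = 3080.
3080 = 154·20 + 0, so 3080 mod 20 = 0.
(19 + 0) mod 20 = 19.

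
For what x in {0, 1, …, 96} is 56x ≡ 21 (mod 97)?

56⁻¹ ≡ 26 (mod 97) because 56·26 = 1456 = 15·97 + 1.
So x ≡ 26·21 = 546 ≡ 61 (mod 97).
Check: 56·61 = 3416 = 35·97 + 21.

61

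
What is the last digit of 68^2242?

Last digits of 8^n: 8, 4, 2, 6 (period 4).
2242 mod 4 = 2, so the last digit matches 8^2 = 4.

4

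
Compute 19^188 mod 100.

41

Successive squares of 19 mod 100: 19^1≡19, 19^2≡61, 19^4≡21, 19^8≡41, 19^16≡81, 19^32≡61, 19^64≡21, 19^128≡41.
188 = 4 + 8 + 16 + 32 + 128, so 19^188 ≡ 21·41·81·61·41 ≡ 41 (mod 100).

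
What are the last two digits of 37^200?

Successive squares of 37 mod 100: 37^1≡37, 37^2≡69, 37^4≡61, 37^8≡21, 37^16≡41, 37^32≡81, 37^64≡61, 37^128≡21.
Since 200 = 8 + 64 + 128 in binary, 37^200 ≡ 21·61·21 ≡ 1 (mod 100).

01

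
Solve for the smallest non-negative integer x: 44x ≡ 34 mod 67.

44⁻¹ ≡ 32 (mod 67) because 44·32 = 1408 = 21·67 + 1.
So x ≡ 32·34 = 1088 ≡ 16 (mod 67).

16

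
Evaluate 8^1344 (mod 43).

Square-and-reduce mod 43: 8^1≡8, 8^2≡21, 8^4≡11, 8^8≡35, 8^16≡21, 8^32≡11, 8^64≡35, 8^128≡21, 8^256≡11, 8^512≡35, 8^1024≡21.
1344 = 64 + 256 + 1024, so 8^1344 ≡ 35·11·21 ≡ 1 (mod 43).

1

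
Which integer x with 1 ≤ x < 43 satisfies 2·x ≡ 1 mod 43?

43 = 21·2 + 1
2 = 2·1 + 0
Back-substituting gives 2·22 ≡ 1 (mod 43).

22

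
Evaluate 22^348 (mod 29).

16

By repeated squaring mod 29: 22^1≡22, 22^2≡20, 22^4≡23, 22^8≡7, 22^16≡20, 22^32≡23, 22^64≡7, 22^128≡20, 22^256≡23.
348 = 4 + 8 + 16 + 64 + 256, so 22^348 ≡ 23·7·20·7·23 ≡ 16 (mod 29).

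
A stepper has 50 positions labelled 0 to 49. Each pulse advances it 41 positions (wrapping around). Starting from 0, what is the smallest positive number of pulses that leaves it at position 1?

50 = 1·41 + 9
41 = 4·9 + 5
9 = 1·5 + 4
5 = 1·4 + 1
4 = 4·1 + 0
Back-substituting gives 41·11 ≡ 1 (mod 50).

11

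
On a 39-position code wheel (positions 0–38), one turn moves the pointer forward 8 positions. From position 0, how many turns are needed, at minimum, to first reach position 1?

8·5 = 40 = 1·39 + 1, so 8⁻¹ ≡ 5 (mod 39).

5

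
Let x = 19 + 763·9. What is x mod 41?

763·9 = 6867.
Dividing 6867 by 41 gives quotient 167 and remainder 20.
(19 + 20) mod 41 = 39.

39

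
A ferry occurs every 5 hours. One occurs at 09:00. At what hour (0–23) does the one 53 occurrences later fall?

10

53·5 = 265.
265 − 11·24 = 1, so 265 ≡ 1 (mod 24).
(9 + 1) mod 24 = 10.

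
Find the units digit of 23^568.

1

The units digit of 23^n cycles with period 4: 3, 9, 7, 1, …
568 leaves remainder 0 on division by 4, so 23^568 ends in 1.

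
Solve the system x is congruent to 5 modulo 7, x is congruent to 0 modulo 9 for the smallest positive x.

Since 9·4 ≡ 1 (mod 7), take x = 0 + 9·((5−0)·4 mod 7) = 0 + 9·6 = 54.
Check: 54 mod 7 = 5, 54 mod 9 = 0.

54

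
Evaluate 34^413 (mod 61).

20

Successive squares of 34 mod 61: 34^1≡34, 34^2≡58, 34^4≡9, 34^8≡20, 34^16≡34, 34^32≡58, 34^64≡9, 34^128≡20, 34^256≡34.
Since 413 = 1 + 4 + 8 + 16 + 128 + 256 in binary, 34^413 ≡ 34·9·20·34·20·34 ≡ 20 (mod 61).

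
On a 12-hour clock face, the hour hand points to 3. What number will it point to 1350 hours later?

9

1350 = 112·12 + 6, so 1350 mod 12 = 6.
3 + 6 → 9 on a 12-hour dial.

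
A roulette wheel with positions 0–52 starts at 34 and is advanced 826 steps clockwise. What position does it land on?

826 = 15·53 + 31, so 826 mod 53 = 31.
(34 + 31) mod 53 = 12.

12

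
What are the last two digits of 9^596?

By repeated squaring mod 100: 9^1≡9, 9^2≡81, 9^4≡61, 9^8≡21, 9^16≡41, 9^32≡81, 9^64≡61, 9^128≡21, 9^256≡41, 9^512≡81.
596 = 4 + 16 + 64 + 512, so 9^596 ≡ 61·41·61·81 ≡ 41 (mod 100).

41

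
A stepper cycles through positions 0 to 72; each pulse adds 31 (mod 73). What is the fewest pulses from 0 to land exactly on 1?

33

73 = 2·31 + 11
31 = 2·11 + 9
11 = 1·9 + 2
9 = 4·2 + 1
2 = 2·1 + 0
Back-substituting gives 31·33 ≡ 1 (mod 73).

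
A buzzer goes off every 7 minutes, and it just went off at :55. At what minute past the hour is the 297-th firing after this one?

297·7 = 2079.
2079 = 34·60 + 39, so 2079 mod 60 = 39.
(55 + 39) mod 60 = 34.

34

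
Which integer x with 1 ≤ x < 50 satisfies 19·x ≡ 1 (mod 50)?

29

50 = 2·19 + 12
19 = 1·12 + 7
12 = 1·7 + 5
7 = 1·5 + 2
5 = 2·2 + 1
2 = 2·1 + 0
Back-substituting gives 19·29 ≡ 1 (mod 50).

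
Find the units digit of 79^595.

Powers of 9 mod 10 repeat with period 2: 9, 1.
595 mod 2 = 1, so the last digit matches 9^1 = 9.

9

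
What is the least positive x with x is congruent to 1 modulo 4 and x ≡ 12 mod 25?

Since 25·1 ≡ 1 (mod 4), take x = 12 + 25·((1−12)·1 mod 4) = 12 + 25·1 = 37.
Check: 37 mod 4 = 1, 37 mod 25 = 12.

37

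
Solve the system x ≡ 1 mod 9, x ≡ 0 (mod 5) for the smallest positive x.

10

x ≡ 0 (mod 5) gives x ∈ {0, 5, 10}.
The first of these with x mod 9 = 1 is 10.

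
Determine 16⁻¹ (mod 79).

5

79 = 4·16 + 15
16 = 1·15 + 1
15 = 15·1 + 0
Back-substituting gives 16·5 ≡ 1 (mod 79).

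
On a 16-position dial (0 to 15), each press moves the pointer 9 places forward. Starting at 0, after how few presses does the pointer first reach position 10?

10

9⁻¹ ≡ 9 (mod 16) because 9·9 = 81 = 5·16 + 1.
So x ≡ 9·10 = 90 ≡ 10 (mod 16).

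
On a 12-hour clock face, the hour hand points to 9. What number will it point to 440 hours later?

440 = 36·12 + 8, so 440 mod 12 = 8.
9 + 8 → 5 on a 12-hour dial.

5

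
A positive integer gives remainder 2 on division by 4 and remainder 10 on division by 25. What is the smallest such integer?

10

x ≡ 2 (mod 4) gives x ∈ {2, 6, 10}.
The first of these with x mod 25 = 10 is 10.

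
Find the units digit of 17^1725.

The units digit of 17^n cycles with period 4: 7, 9, 3, 1, …
1725 mod 4 = 1, so the last digit matches 7^1 = 7.

7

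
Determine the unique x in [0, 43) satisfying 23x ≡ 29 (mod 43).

5

23⁻¹ ≡ 15 (mod 43) because 23·15 = 345 = 8·43 + 1.
Multiplying both sides by 15: x ≡ 15·29 = 435 ≡ 5 (mod 43).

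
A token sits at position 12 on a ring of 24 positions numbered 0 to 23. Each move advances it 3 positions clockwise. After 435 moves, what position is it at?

21

435·3 = 1305.
1305 − 54·24 = 9, so 1305 ≡ 9 (mod 24).
(12 + 9) mod 24 = 21.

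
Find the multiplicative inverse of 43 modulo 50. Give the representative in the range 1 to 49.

7

50 = 1·43 + 7
43 = 6·7 + 1
7 = 7·1 + 0
Back-substituting gives 43·7 ≡ 1 (mod 50).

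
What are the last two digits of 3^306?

Successive squares of 3 mod 100: 3^1≡3, 3^2≡9, 3^4≡81, 3^8≡61, 3^16≡21, 3^32≡41, 3^64≡81, 3^128≡61, 3^256≡21.
Since 306 = 2 + 16 + 32 + 256 in binary, 3^306 ≡ 9·21·41·21 ≡ 29 (mod 100).

29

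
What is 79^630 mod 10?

1

Powers of 9 mod 10 repeat with period 2: 9, 1.
630 mod 2 = 0, so the last digit matches 9^2 = 1.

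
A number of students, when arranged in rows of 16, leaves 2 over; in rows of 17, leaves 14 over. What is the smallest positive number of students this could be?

Since 17·1 ≡ 1 (mod 16), take x = 14 + 17·((2−14)·1 mod 16) = 14 + 17·4 = 82.
Check: 82 mod 16 = 2, 82 mod 17 = 14.

82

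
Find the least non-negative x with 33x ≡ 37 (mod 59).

The inverse of 33 mod 59 is 34 (since 33·34 = 1122 ≡ 1).
Multiplying both sides by 34: x ≡ 34·37 = 1258 ≡ 19 (mod 59).

19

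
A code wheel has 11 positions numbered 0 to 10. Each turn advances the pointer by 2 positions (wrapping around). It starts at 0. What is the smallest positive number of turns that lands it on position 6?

2⁻¹ ≡ 6 (mod 11) because 2·6 = 12 = 1·11 + 1.
Multiplying both sides by 6: x ≡ 6·6 = 36 ≡ 3 (mod 11).

3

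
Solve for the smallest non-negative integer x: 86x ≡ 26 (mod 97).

77

The inverse of 86 mod 97 is 44 (since 86·44 = 3784 ≡ 1).
So x ≡ 44·26 = 1144 ≡ 77 (mod 97).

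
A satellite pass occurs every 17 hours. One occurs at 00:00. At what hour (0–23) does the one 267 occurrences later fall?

3

267·17 = 4539.
Dividing 4539 by 24 gives quotient 189 and remainder 3.
(0 + 3) mod 24 = 3.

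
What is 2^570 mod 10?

4

Last digits of 2^n: 2, 4, 8, 6 (period 4).
570 leaves remainder 2 on division by 4, so 2^570 ends in 4.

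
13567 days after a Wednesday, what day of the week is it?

13567 = 1938·7 + 1, so 13567 mod 7 = 1.
Wednesday + 1 day → Thursday.

Thursday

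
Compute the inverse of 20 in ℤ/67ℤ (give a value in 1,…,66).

20·57 = 1140 = 17·67 + 1, so 20⁻¹ ≡ 57 (mod 67).

57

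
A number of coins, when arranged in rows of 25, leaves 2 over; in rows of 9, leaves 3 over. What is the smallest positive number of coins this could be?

x ≡ 3 (mod 9) gives x ∈ {3, 12, 21, 30, 39, 48, 57, 66, …}.
The first of these with x mod 25 = 2 is 102.

102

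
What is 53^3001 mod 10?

3

The units digit of 53^n cycles with period 4: 3, 9, 7, 1, …
3001 mod 4 = 1, so the last digit matches 3^1 = 3.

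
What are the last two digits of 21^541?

21

By repeated squaring mod 100: 21^1≡21, 21^2≡41, 21^4≡81, 21^8≡61, 21^16≡21, 21^32≡41, 21^64≡81, 21^128≡61, 21^256≡21, 21^512≡41.
541 = 1 + 4 + 8 + 16 + 512, so 21^541 ≡ 21·81·61·21·41 ≡ 21 (mod 100).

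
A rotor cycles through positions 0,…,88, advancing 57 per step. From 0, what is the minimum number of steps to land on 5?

57⁻¹ ≡ 25 (mod 89) because 57·25 = 1425 = 16·89 + 1.
So x ≡ 25·5 = 125 ≡ 36 (mod 89).

36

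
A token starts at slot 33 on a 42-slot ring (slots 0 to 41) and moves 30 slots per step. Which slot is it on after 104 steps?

104·30 = 3120.
3120 = 74·42 + 12, so 3120 mod 42 = 12.
(33 + 12) mod 42 = 3.

3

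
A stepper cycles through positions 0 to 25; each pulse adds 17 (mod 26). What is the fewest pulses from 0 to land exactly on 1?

23

26 = 1·17 + 9
17 = 1·9 + 8
9 = 1·8 + 1
8 = 8·1 + 0
Back-substituting gives 17·23 ≡ 1 (mod 26).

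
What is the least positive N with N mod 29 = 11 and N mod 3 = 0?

69

Since 3·10 ≡ 1 (mod 29), take x = 0 + 3·((11−0)·10 mod 29) = 0 + 3·23 = 69.
Check: 69 mod 29 = 11, 69 mod 3 = 0.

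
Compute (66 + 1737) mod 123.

Dividing 1737 by 123 gives quotient 14 and remainder 15.
(66 + 15) mod 123 = 81.

81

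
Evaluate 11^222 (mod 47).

Successive squares of 11 mod 47: 11^1≡11, 11^2≡27, 11^4≡24, 11^8≡12, 11^16≡3, 11^32≡9, 11^64≡34, 11^128≡28.
222 = 2 + 4 + 8 + 16 + 64 + 128, so 11^222 ≡ 27·24·12·3·34·28 ≡ 4 (mod 47).

4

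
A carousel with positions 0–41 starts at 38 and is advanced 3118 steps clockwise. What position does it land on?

6

3118 = 74·42 + 10, so 3118 mod 42 = 10.
(38 + 10) mod 42 = 6.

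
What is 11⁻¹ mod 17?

14

11·14 = 154 = 9·17 + 1, so 11⁻¹ ≡ 14 (mod 17).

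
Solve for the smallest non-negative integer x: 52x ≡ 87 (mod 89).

65

The inverse of 52 mod 89 is 12 (since 52·12 = 624 ≡ 1).
Multiplying both sides by 12: x ≡ 12·87 = 1044 ≡ 65 (mod 89).
Check: 52·65 = 3380 = 37·89 + 87.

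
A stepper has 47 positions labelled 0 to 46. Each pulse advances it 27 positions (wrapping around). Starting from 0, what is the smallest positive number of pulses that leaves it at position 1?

47 = 1·27 + 20
27 = 1·20 + 7
20 = 2·7 + 6
7 = 1·6 + 1
6 = 6·1 + 0
Back-substituting gives 27·7 ≡ 1 (mod 47).

7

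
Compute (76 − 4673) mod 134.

93

Dividing 4673 by 134 gives quotient 34 and remainder 117.
(76 − 117) mod 134 = 93.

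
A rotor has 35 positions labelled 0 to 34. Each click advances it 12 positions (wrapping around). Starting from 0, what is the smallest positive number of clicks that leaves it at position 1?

35 = 2·12 + 11
12 = 1·11 + 1
11 = 11·1 + 0
Back-substituting gives 12·3 ≡ 1 (mod 35).

3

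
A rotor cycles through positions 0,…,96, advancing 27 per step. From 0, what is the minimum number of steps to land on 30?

27⁻¹ ≡ 18 (mod 97) because 27·18 = 486 = 5·97 + 1.
So x ≡ 18·30 = 540 ≡ 55 (mod 97).

55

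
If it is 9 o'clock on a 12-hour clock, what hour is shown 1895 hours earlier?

10

Dividing 1895 by 12 gives quotient 157 and remainder 11.
9 − 11 → 10 on a 12-hour dial.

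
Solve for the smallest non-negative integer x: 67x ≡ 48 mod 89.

14

67⁻¹ ≡ 4 (mod 89) because 67·4 = 268 = 3·89 + 1.
Multiplying both sides by 4: x ≡ 4·48 = 192 ≡ 14 (mod 89).
Check: 67·14 = 938 = 10·89 + 48.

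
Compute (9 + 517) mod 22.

517 − 23·22 = 11, so 517 ≡ 11 (mod 22).
(9 + 11) mod 22 = 20.

20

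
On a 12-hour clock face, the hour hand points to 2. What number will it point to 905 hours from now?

7

Dividing 905 by 12 gives quotient 75 and remainder 5.
2 + 5 → 7 on a 12-hour dial.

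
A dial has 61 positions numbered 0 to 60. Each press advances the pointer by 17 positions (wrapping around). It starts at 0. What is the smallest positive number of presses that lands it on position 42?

24

17⁻¹ ≡ 18 (mod 61) because 17·18 = 306 = 5·61 + 1.
Multiplying both sides by 18: x ≡ 18·42 = 756 ≡ 24 (mod 61).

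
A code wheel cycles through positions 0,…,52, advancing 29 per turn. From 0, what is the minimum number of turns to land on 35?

The inverse of 29 mod 53 is 11 (since 29·11 = 319 ≡ 1).
Multiplying both sides by 11: x ≡ 11·35 = 385 ≡ 14 (mod 53).
Check: 29·14 = 406 = 7·53 + 35.

14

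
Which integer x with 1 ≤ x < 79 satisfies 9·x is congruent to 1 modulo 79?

44

79 = 8·9 + 7
9 = 1·7 + 2
7 = 3·2 + 1
2 = 2·1 + 0
Back-substituting gives 9·44 ≡ 1 (mod 79).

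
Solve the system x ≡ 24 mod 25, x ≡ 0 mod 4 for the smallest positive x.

24

x ≡ 0 (mod 4) gives x ∈ {0, 4, 8, 12, 16, 20, 24}.
The first of these with x mod 25 = 24 is 24.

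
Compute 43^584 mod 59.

Successive squares of 43 mod 59: 43^1≡43, 43^2≡20, 43^4≡46, 43^8≡51, 43^16≡5, 43^32≡25, 43^64≡35, 43^128≡45, 43^256≡19, 43^512≡7.
584 = 8 + 64 + 512, so 43^584 ≡ 51·35·7 ≡ 46 (mod 59).

46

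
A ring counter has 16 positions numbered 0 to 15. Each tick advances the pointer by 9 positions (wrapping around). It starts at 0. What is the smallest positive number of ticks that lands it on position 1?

9⁻¹ ≡ 9 (mod 16) because 9·9 = 81 = 5·16 + 1.
So x ≡ 9·1 = 9 ≡ 9 (mod 16).

9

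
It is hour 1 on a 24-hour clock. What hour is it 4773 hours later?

22

Dividing 4773 by 24 gives quotient 198 and remainder 21.
(1 + 21) mod 24 = 22.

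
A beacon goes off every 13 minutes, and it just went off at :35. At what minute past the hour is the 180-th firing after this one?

180·13 = 2340.
2340 mod 60 = 0 (since 39·60 = 2340).
(35 + 0) mod 60 = 35.

35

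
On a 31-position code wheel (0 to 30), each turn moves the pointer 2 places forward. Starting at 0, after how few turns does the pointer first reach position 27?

The inverse of 2 mod 31 is 16 (since 2·16 = 32 ≡ 1).
So x ≡ 16·27 = 432 ≡ 29 (mod 31).

29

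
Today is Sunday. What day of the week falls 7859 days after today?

7859 = 1122·7 + 5, so 7859 mod 7 = 5.
Sunday + 5 days → Friday.

Friday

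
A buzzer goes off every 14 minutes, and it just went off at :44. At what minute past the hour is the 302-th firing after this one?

12

302·14 = 4228.
4228 = 70·60 + 28, so 4228 mod 60 = 28.
(44 + 28) mod 60 = 12.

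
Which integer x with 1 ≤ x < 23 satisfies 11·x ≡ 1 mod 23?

21

23 = 2·11 + 1
11 = 11·1 + 0
Back-substituting gives 11·21 ≡ 1 (mod 23).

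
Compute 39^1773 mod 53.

Successive squares of 39 mod 53: 39^1≡39, 39^2≡37, 39^4≡44, 39^8≡28, 39^16≡42, 39^32≡15, 39^64≡13, 39^128≡10, 39^256≡47, 39^512≡36, 39^1024≡24.
Since 1773 = 1 + 4 + 8 + 32 + 64 + 128 + 512 + 1024 in binary, 39^1773 ≡ 39·44·28·15·13·10·36·24 ≡ 20 (mod 53).

20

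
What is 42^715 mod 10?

Last digits of 2^n: 2, 4, 8, 6 (period 4).
715 leaves remainder 3 on division by 4, so 42^715 ends in 8.

8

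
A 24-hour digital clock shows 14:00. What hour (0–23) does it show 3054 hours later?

20

3054 − 127·24 = 6, so 3054 ≡ 6 (mod 24).
(14 + 6) mod 24 = 20.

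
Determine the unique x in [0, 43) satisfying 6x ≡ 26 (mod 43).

6⁻¹ ≡ 36 (mod 43) because 6·36 = 216 = 5·43 + 1.
So x ≡ 36·26 = 936 ≡ 33 (mod 43).

33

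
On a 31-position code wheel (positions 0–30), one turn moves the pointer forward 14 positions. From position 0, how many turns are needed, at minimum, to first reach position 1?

31 = 2·14 + 3
14 = 4·3 + 2
3 = 1·2 + 1
2 = 2·1 + 0
Back-substituting gives 14·20 ≡ 1 (mod 31).

20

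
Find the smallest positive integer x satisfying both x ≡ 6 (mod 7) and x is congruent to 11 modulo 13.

x ≡ 6 (mod 7) gives x ∈ {6, 13, 20, 27, 34, 41, 48, 55, …}.
The first of these with x mod 13 = 11 is 76.

76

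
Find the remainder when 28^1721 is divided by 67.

11

By repeated squaring mod 67: 28^1≡28, 28^2≡47, 28^4≡65, 28^8≡4, 28^16≡16, 28^32≡55, 28^64≡10, 28^128≡33, 28^256≡17, 28^512≡21, 28^1024≡39.
Since 1721 = 1 + 8 + 16 + 32 + 128 + 512 + 1024 in binary, 28^1721 ≡ 28·4·16·55·33·21·39 ≡ 11 (mod 67).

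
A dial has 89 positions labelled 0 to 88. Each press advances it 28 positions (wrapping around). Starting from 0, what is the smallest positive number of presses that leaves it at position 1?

35

89 = 3·28 + 5
28 = 5·5 + 3
5 = 1·3 + 2
3 = 1·2 + 1
2 = 2·1 + 0
Back-substituting gives 28·35 ≡ 1 (mod 89).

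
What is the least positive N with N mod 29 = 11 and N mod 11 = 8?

Since 11·8 ≡ 1 (mod 29), take x = 8 + 11·((11−8)·8 mod 29) = 8 + 11·24 = 272.
Check: 272 mod 29 = 11, 272 mod 11 = 8.

272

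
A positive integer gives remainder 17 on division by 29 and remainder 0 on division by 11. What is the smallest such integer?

x ≡ 0 (mod 11) gives x ∈ {0, 11, 22, 33, 44, 55, 66, 77, …}.
The first of these with x mod 29 = 17 is 220.

220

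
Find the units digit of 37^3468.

Powers of 7 mod 10 repeat with period 4: 7, 9, 3, 1.
3468 leaves remainder 0 on division by 4, so 37^3468 ends in 1.

1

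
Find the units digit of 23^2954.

Last digits of 3^n: 3, 9, 7, 1 (period 4).
2954 leaves remainder 2 on division by 4, so 23^2954 ends in 9.

9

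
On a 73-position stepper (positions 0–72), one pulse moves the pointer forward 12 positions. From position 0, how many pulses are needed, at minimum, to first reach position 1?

67

73 = 6·12 + 1
12 = 12·1 + 0
Back-substituting gives 12·67 ≡ 1 (mod 73).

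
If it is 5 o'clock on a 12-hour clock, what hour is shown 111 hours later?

8

111 = 9·12 + 3, so 111 mod 12 = 3.
5 + 3 → 8 on a 12-hour dial.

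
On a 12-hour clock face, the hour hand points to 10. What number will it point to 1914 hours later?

1914 − 159·12 = 6, so 1914 ≡ 6 (mod 12).
10 + 6 → 4 on a 12-hour dial.

4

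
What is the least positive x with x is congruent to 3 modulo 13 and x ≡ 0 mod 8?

x ≡ 0 (mod 8) gives x ∈ {0, 8, 16}.
The first of these with x mod 13 = 3 is 16.

16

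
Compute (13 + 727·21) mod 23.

8

727·21 = 15267.
Dividing 15267 by 23 gives quotient 663 and remainder 18.
(13 + 18) mod 23 = 8.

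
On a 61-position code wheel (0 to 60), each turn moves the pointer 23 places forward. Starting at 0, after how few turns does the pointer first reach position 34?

23⁻¹ ≡ 8 (mod 61) because 23·8 = 184 = 3·61 + 1.
So x ≡ 8·34 = 272 ≡ 28 (mod 61).
Check: 23·28 = 644 = 10·61 + 34.

28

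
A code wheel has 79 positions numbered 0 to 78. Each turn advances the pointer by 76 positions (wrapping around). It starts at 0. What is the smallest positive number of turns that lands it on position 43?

12

76⁻¹ ≡ 26 (mod 79) because 76·26 = 1976 = 25·79 + 1.
Multiplying both sides by 26: x ≡ 26·43 = 1118 ≡ 12 (mod 79).
Check: 76·12 = 912 = 11·79 + 43.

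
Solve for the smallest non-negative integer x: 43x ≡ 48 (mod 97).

53

43⁻¹ ≡ 88 (mod 97) because 43·88 = 3784 = 39·97 + 1.
So x ≡ 88·48 = 4224 ≡ 53 (mod 97).
Check: 43·53 = 2279 = 23·97 + 48.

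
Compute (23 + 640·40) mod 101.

640·40 = 25600.
Dividing 25600 by 101 gives quotient 253 and remainder 47.
(23 + 47) mod 101 = 70.

70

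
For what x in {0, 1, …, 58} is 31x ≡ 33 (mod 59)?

22

31⁻¹ ≡ 40 (mod 59) because 31·40 = 1240 = 21·59 + 1.
Multiplying both sides by 40: x ≡ 40·33 = 1320 ≡ 22 (mod 59).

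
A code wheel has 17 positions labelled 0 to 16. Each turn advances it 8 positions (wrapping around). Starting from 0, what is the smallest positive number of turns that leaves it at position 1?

15

8·15 = 120 = 7·17 + 1, so 8⁻¹ ≡ 15 (mod 17).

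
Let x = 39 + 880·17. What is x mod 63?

880·17 = 14960.
Dividing 14960 by 63 gives quotient 237 and remainder 29.
(39 + 29) mod 63 = 5.

5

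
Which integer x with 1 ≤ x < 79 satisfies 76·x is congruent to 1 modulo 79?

26

79 = 1·76 + 3
76 = 25·3 + 1
3 = 3·1 + 0
Back-substituting gives 76·26 ≡ 1 (mod 79).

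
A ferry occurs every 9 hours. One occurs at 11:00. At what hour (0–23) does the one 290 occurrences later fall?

5

290·9 = 2610.
Dividing 2610 by 24 gives quotient 108 and remainder 18.
(11 + 18) mod 24 = 5.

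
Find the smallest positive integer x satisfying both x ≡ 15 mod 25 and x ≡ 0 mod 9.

x ≡ 0 (mod 9) gives x ∈ {0, 9, 18, 27, 36, 45, 54, 63, …}.
The first of these with x mod 25 = 15 is 90.

90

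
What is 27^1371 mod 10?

3

The units digit of 27^n cycles with period 4: 7, 9, 3, 1, …
1371 leaves remainder 3 on division by 4, so 27^1371 ends in 3.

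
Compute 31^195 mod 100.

By repeated squaring mod 100: 31^1≡31, 31^2≡61, 31^4≡21, 31^8≡41, 31^16≡81, 31^32≡61, 31^64≡21, 31^128≡41.
Since 195 = 1 + 2 + 64 + 128 in binary, 31^195 ≡ 31·61·21·41 ≡ 51 (mod 100).

51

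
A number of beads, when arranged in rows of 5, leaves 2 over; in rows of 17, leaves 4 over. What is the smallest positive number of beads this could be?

72

x ≡ 2 (mod 5) gives x ∈ {2, 7, 12, 17, 22, 27, 32, 37, …}.
The first of these with x mod 17 = 4 is 72.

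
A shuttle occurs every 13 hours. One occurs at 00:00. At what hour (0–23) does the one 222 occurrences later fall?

222·13 = 2886.
2886 = 120·24 + 6, so 2886 mod 24 = 6.
(0 + 6) mod 24 = 6.

6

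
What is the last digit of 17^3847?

3

The units digit of 17^n cycles with period 4: 7, 9, 3, 1, …
3847 leaves remainder 3 on division by 4, so 17^3847 ends in 3.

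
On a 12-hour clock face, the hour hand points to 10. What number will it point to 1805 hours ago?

1805 − 150·12 = 5, so 1805 ≡ 5 (mod 12).
10 − 5 → 5 on a 12-hour dial.

5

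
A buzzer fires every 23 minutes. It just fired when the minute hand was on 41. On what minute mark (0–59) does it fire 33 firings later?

33·23 = 759.
759 mod 60 = 39 (since 12·60 = 720).
(41 + 39) mod 60 = 20.

20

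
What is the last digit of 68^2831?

2

Powers of 8 mod 10 repeat with period 4: 8, 4, 2, 6.
2831 mod 4 = 3, so the last digit matches 8^3 = 2.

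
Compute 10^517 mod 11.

10

Square-and-reduce mod 11: 10^1≡10, 10^2≡1, 10^4≡1, 10^8≡1, 10^16≡1, 10^32≡1, 10^64≡1, 10^128≡1, 10^256≡1, 10^512≡1.
Since 517 = 1 + 4 + 512 in binary, 10^517 ≡ 10·1·1 ≡ 10 (mod 11).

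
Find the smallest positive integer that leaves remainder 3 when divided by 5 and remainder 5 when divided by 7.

33

Since 7·3 ≡ 1 (mod 5), take x = 5 + 7·((3−5)·3 mod 5) = 5 + 7·4 = 33.
Check: 33 mod 5 = 3, 33 mod 7 = 5.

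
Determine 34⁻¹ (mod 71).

71 = 2·34 + 3
34 = 11·3 + 1
3 = 3·1 + 0
Back-substituting gives 34·23 ≡ 1 (mod 71).

23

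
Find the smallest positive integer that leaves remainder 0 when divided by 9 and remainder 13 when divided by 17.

81

x ≡ 0 (mod 9) gives x ∈ {0, 9, 18, 27, 36, 45, 54, 63, …}.
The first of these with x mod 17 = 13 is 81.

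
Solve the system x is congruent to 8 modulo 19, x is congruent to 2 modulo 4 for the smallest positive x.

46

x ≡ 2 (mod 4) gives x ∈ {2, 6, 10, 14, 18, 22, 26, 30, …}.
The first of these with x mod 19 = 8 is 46.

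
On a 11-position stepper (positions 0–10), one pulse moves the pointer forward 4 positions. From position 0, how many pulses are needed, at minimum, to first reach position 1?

4·3 = 12 = 1·11 + 1, so 4⁻¹ ≡ 3 (mod 11).

3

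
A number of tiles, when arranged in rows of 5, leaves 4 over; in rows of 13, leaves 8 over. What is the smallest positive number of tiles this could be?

x ≡ 4 (mod 5) gives x ∈ {4, 9, 14, 19, 24, 29, 34}.
The first of these with x mod 13 = 8 is 34.

34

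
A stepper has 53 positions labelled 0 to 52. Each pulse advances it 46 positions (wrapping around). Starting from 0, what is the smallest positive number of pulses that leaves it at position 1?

15

53 = 1·46 + 7
46 = 6·7 + 4
7 = 1·4 + 3
4 = 1·3 + 1
3 = 3·1 + 0
Back-substituting gives 46·15 ≡ 1 (mod 53).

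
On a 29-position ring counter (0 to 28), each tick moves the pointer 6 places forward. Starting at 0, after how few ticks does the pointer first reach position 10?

21

The inverse of 6 mod 29 is 5 (since 6·5 = 30 ≡ 1).
So x ≡ 5·10 = 50 ≡ 21 (mod 29).
Check: 6·21 = 126 = 4·29 + 10.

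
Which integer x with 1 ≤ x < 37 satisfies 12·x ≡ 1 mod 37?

34

12·34 = 408 = 11·37 + 1, so 12⁻¹ ≡ 34 (mod 37).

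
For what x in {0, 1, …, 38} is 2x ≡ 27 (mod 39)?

33

2⁻¹ ≡ 20 (mod 39) because 2·20 = 40 = 1·39 + 1.
Multiplying both sides by 20: x ≡ 20·27 = 540 ≡ 33 (mod 39).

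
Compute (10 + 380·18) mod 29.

6

380·18 = 6840.
Dividing 6840 by 29 gives quotient 235 and remainder 25.
(10 + 25) mod 29 = 6.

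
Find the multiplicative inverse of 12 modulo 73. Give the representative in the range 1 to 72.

12·67 = 804 = 11·73 + 1, so 12⁻¹ ≡ 67 (mod 73).

67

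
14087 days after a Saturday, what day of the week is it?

14087 = 2012·7 + 3, so 14087 mod 7 = 3.
Saturday + 3 days → Tuesday.

Tuesday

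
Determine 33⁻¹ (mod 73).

73 = 2·33 + 7
33 = 4·7 + 5
7 = 1·5 + 2
5 = 2·2 + 1
2 = 2·1 + 0
Back-substituting gives 33·31 ≡ 1 (mod 73).

31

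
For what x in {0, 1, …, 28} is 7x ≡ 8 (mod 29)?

The inverse of 7 mod 29 is 25 (since 7·25 = 175 ≡ 1).
So x ≡ 25·8 = 200 ≡ 26 (mod 29).
Check: 7·26 = 182 = 6·29 + 8.

26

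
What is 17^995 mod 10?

Powers of 7 mod 10 repeat with period 4: 7, 9, 3, 1.
995 leaves remainder 3 on division by 4, so 17^995 ends in 3.

3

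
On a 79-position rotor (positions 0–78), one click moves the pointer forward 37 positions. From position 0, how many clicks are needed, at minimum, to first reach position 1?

47

79 = 2·37 + 5
37 = 7·5 + 2
5 = 2·2 + 1
2 = 2·1 + 0
Back-substituting gives 37·47 ≡ 1 (mod 79).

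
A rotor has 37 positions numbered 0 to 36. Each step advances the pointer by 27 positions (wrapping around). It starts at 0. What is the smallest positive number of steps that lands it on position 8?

14

The inverse of 27 mod 37 is 11 (since 27·11 = 297 ≡ 1).
Multiplying both sides by 11: x ≡ 11·8 = 88 ≡ 14 (mod 37).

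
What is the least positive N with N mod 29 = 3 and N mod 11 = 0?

Since 11·8 ≡ 1 (mod 29), take x = 0 + 11·((3−0)·8 mod 29) = 0 + 11·24 = 264.
Check: 264 mod 29 = 3, 264 mod 11 = 0.

264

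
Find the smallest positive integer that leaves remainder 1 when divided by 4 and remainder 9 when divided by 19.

9

Since 19·3 ≡ 1 (mod 4), take x = 9 + 19·((1−9)·3 mod 4) = 9 + 19·0 = 9.
Check: 9 mod 4 = 1, 9 mod 19 = 9.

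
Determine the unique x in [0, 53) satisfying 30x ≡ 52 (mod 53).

The inverse of 30 mod 53 is 23 (since 30·23 = 690 ≡ 1).
So x ≡ 23·52 = 1196 ≡ 30 (mod 53).

30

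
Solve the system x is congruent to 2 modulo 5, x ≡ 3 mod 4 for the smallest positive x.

Since 4·4 ≡ 1 (mod 5), take x = 3 + 4·((2−3)·4 mod 5) = 3 + 4·1 = 7.
Check: 7 mod 5 = 2, 7 mod 4 = 3.

7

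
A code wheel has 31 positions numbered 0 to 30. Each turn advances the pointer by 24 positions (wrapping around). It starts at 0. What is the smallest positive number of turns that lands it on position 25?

The inverse of 24 mod 31 is 22 (since 24·22 = 528 ≡ 1).
Multiplying both sides by 22: x ≡ 22·25 = 550 ≡ 23 (mod 31).
Check: 24·23 = 552 = 17·31 + 25.

23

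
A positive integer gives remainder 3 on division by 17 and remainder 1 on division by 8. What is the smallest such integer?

105

Since 8·15 ≡ 1 (mod 17), take x = 1 + 8·((3−1)·15 mod 17) = 1 + 8·13 = 105.
Check: 105 mod 17 = 3, 105 mod 8 = 1.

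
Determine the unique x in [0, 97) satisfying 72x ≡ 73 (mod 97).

72⁻¹ ≡ 31 (mod 97) because 72·31 = 2232 = 23·97 + 1.
Multiplying both sides by 31: x ≡ 31·73 = 2263 ≡ 32 (mod 97).
Check: 72·32 = 2304 = 23·97 + 73.

32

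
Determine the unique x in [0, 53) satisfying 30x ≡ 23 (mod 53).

30⁻¹ ≡ 23 (mod 53) because 30·23 = 690 = 13·53 + 1.
Multiplying both sides by 23: x ≡ 23·23 = 529 ≡ 52 (mod 53).

52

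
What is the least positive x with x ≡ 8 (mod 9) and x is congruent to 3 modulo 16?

35

x ≡ 8 (mod 9) gives x ∈ {8, 17, 26, 35}.
The first of these with x mod 16 = 3 is 35.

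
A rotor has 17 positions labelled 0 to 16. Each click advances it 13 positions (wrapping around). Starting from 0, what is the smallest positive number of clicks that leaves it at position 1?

13·4 = 52 = 3·17 + 1, so 13⁻¹ ≡ 4 (mod 17).

4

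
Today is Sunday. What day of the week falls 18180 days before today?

18180 mod 7 = 1 (since 2597·7 = 18179).
Sunday − 1 day → Saturday.

Saturday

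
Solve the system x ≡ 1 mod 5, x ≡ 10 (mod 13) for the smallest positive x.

Since 13·2 ≡ 1 (mod 5), take x = 10 + 13·((1−10)·2 mod 5) = 10 + 13·2 = 36.
Check: 36 mod 5 = 1, 36 mod 13 = 10.

36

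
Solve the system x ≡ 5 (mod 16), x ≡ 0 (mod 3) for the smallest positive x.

x ≡ 0 (mod 3) gives x ∈ {0, 3, 6, 9, 12, 15, 18, 21}.
The first of these with x mod 16 = 5 is 21.

21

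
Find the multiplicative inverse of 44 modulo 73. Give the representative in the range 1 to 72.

5

44·5 = 220 = 3·73 + 1, so 44⁻¹ ≡ 5 (mod 73).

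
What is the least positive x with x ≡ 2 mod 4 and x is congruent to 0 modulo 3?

x ≡ 0 (mod 3) gives x ∈ {0, 3, 6}.
The first of these with x mod 4 = 2 is 6.

6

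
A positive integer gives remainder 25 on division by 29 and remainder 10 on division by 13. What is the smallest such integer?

257

Since 13·9 ≡ 1 (mod 29), take x = 10 + 13·((25−10)·9 mod 29) = 10 + 13·19 = 257.
Check: 257 mod 29 = 25, 257 mod 13 = 10.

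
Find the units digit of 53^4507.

7

The units digit of 53^n cycles with period 4: 3, 9, 7, 1, …
4507 leaves remainder 3 on division by 4, so 53^4507 ends in 7.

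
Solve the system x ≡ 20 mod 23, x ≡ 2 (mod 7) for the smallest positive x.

Since 7·10 ≡ 1 (mod 23), take x = 2 + 7·((20−2)·10 mod 23) = 2 + 7·19 = 135.
Check: 135 mod 23 = 20, 135 mod 7 = 2.

135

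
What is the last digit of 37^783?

3

The units digit of 37^n cycles with period 4: 7, 9, 3, 1, …
783 leaves remainder 3 on division by 4, so 37^783 ends in 3.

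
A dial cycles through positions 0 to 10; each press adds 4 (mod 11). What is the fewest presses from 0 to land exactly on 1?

11 = 2·4 + 3
4 = 1·3 + 1
3 = 3·1 + 0
Back-substituting gives 4·3 ≡ 1 (mod 11).

3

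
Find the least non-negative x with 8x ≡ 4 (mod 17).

8⁻¹ ≡ 15 (mod 17) because 8·15 = 120 = 7·17 + 1.
Multiplying both sides by 15: x ≡ 15·4 = 60 ≡ 9 (mod 17).
Check: 8·9 = 72 = 4·17 + 4.

9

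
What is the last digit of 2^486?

Last digits of 2^n: 2, 4, 8, 6 (period 4).
486 mod 4 = 2, so the last digit matches 2^2 = 4.

4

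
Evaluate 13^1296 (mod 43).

Square-and-reduce mod 43: 13^1≡13, 13^2≡40, 13^4≡9, 13^8≡38, 13^16≡25, 13^32≡23, 13^64≡13, 13^128≡40, 13^256≡9, 13^512≡38, 13^1024≡25.
Since 1296 = 16 + 256 + 1024 in binary, 13^1296 ≡ 25·9·25 ≡ 35 (mod 43).

35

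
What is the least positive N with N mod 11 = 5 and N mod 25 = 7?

82

x ≡ 5 (mod 11) gives x ∈ {5, 16, 27, 38, 49, 60, 71, 82}.
The first of these with x mod 25 = 7 is 82.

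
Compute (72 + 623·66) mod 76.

623·66 = 41118.
41118 − 541·76 = 2, so 41118 ≡ 2 (mod 76).
(72 + 2) mod 76 = 74.

74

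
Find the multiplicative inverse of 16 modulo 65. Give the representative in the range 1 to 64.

65 = 4·16 + 1
16 = 16·1 + 0
Back-substituting gives 16·61 ≡ 1 (mod 65).

61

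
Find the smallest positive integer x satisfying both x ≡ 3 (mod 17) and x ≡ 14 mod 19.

Since 19·9 ≡ 1 (mod 17), take x = 14 + 19·((3−14)·9 mod 17) = 14 + 19·3 = 71.
Check: 71 mod 17 = 3, 71 mod 19 = 14.

71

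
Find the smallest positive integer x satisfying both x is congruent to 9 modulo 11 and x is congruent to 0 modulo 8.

x ≡ 0 (mod 8) gives x ∈ {0, 8, 16, 24, 32, 40, 48, 56, …}.
The first of these with x mod 11 = 9 is 64.

64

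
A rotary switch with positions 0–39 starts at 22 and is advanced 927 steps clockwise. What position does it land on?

927 = 23·40 + 7, so 927 mod 40 = 7.
(22 + 7) mod 40 = 29.

29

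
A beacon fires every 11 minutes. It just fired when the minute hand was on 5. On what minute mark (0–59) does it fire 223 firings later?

58

223·11 = 2453.
2453 = 40·60 + 53, so 2453 mod 60 = 53.
(5 + 53) mod 60 = 58.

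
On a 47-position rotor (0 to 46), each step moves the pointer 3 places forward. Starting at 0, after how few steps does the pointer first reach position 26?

3⁻¹ ≡ 16 (mod 47) because 3·16 = 48 = 1·47 + 1.
Multiplying both sides by 16: x ≡ 16·26 = 416 ≡ 40 (mod 47).
Check: 3·40 = 120 = 2·47 + 26.

40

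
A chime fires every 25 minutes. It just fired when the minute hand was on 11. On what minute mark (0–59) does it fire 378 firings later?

378·25 = 9450.
9450 − 157·60 = 30, so 9450 ≡ 30 (mod 60).
(11 + 30) mod 60 = 41.

41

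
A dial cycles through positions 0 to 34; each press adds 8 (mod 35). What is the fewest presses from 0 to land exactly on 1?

22

8·22 = 176 = 5·35 + 1, so 8⁻¹ ≡ 22 (mod 35).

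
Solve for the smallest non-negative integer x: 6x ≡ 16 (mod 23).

6⁻¹ ≡ 4 (mod 23) because 6·4 = 24 = 1·23 + 1.
So x ≡ 4·16 = 64 ≡ 18 (mod 23).
Check: 6·18 = 108 = 4·23 + 16.

18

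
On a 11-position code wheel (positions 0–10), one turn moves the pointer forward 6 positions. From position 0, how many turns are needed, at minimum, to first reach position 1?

2

11 = 1·6 + 5
6 = 1·5 + 1
5 = 5·1 + 0
Back-substituting gives 6·2 ≡ 1 (mod 11).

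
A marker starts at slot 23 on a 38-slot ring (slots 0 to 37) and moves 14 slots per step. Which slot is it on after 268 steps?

13

268·14 = 3752.
3752 = 98·38 + 28, so 3752 mod 38 = 28.
(23 + 28) mod 38 = 13.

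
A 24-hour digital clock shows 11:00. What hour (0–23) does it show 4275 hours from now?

4275 = 178·24 + 3, so 4275 mod 24 = 3.
(11 + 3) mod 24 = 14.

14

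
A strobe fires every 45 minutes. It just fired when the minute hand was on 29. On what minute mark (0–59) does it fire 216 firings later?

29

216·45 = 9720.
9720 = 162·60 + 0, so 9720 mod 60 = 0.
(29 + 0) mod 60 = 29.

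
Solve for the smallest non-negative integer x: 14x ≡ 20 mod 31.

14⁻¹ ≡ 20 (mod 31) because 14·20 = 280 = 9·31 + 1.
Multiplying both sides by 20: x ≡ 20·20 = 400 ≡ 28 (mod 31).

28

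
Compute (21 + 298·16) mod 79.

49

298·16 = 4768.
Dividing 4768 by 79 gives quotient 60 and remainder 28.
(21 + 28) mod 79 = 49.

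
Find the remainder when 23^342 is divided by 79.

1

By repeated squaring mod 79: 23^1≡23, 23^2≡55, 23^4≡23, 23^8≡55, 23^16≡23, 23^32≡55, 23^64≡23, 23^128≡55, 23^256≡23.
342 = 2 + 4 + 16 + 64 + 256, so 23^342 ≡ 55·23·23·23·23 ≡ 1 (mod 79).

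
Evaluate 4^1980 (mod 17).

1

By repeated squaring mod 17: 4^1≡4, 4^2≡16, 4^4≡1, 4^8≡1, 4^16≡1, 4^32≡1, 4^64≡1, 4^128≡1, 4^256≡1, 4^512≡1, 4^1024≡1.
Since 1980 = 4 + 8 + 16 + 32 + 128 + 256 + 512 + 1024 in binary, 4^1980 ≡ 1·1·1·1·1·1·1·1 ≡ 1 (mod 17).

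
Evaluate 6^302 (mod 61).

36

Successive squares of 6 mod 61: 6^1≡6, 6^2≡36, 6^4≡15, 6^8≡42, 6^16≡56, 6^32≡25, 6^64≡15, 6^128≡42, 6^256≡56.
Since 302 = 2 + 4 + 8 + 32 + 256 in binary, 6^302 ≡ 36·15·42·25·56 ≡ 36 (mod 61).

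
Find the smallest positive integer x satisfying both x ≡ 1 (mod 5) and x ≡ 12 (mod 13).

51

x ≡ 1 (mod 5) gives x ∈ {1, 6, 11, 16, 21, 26, 31, 36, …}.
The first of these with x mod 13 = 12 is 51.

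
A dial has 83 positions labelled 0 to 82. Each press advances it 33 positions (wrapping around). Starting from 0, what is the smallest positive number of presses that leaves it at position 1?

83 = 2·33 + 17
33 = 1·17 + 16
17 = 1·16 + 1
16 = 16·1 + 0
Back-substituting gives 33·78 ≡ 1 (mod 83).

78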